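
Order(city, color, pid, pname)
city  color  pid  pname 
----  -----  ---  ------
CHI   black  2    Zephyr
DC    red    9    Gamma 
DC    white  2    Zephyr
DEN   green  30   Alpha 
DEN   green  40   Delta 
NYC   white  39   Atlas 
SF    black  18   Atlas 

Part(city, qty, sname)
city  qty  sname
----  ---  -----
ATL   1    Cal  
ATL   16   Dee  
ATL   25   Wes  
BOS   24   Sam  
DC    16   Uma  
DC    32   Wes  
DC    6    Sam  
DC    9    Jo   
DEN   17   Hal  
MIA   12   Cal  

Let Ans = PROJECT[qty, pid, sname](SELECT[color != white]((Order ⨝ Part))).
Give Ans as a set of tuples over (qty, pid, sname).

Natural join on city: {(DC, red, 9, Gamma, 16, Uma), (DC, red, 9, Gamma, 32, Wes), (DC, red, 9, Gamma, 6, Sam), (DC, red, 9, Gamma, 9, Jo), (DC, white, 2, Zephyr, 16, Uma), (DC, white, 2, Zephyr, 32, Wes), (DC, white, 2, Zephyr, 6, Sam), (DC, white, 2, Zephyr, 9, Jo), (DEN, green, 30, Alpha, 17, Hal), (DEN, green, 40, Delta, 17, Hal)}
Selection color != white: {(DC, red, 9, Gamma, 16, Uma), (DC, red, 9, Gamma, 32, Wes), (DC, red, 9, Gamma, 6, Sam), (DC, red, 9, Gamma, 9, Jo), (DEN, green, 30, Alpha, 17, Hal), (DEN, green, 40, Delta, 17, Hal)}
π_{qty, pid, sname} gives {(16, 9, Uma), (17, 30, Hal), (17, 40, Hal), (32, 9, Wes), (6, 9, Sam), (9, 9, Jo)}.

{(16, 9, Uma), (17, 30, Hal), (17, 40, Hal), (32, 9, Wes), (6, 9, Sam), (9, 9, Jo)}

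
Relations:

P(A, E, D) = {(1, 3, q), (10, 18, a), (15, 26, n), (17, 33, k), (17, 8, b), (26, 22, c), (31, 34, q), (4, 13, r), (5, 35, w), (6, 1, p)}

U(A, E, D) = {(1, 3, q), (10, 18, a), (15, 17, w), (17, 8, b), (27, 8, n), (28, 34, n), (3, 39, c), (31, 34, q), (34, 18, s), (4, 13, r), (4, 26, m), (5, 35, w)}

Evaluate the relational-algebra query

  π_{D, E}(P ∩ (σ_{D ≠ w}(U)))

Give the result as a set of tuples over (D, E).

Apply σ_{D ≠ w}; surviving tuples: {(1, 3, q), (10, 18, a), (17, 8, b), (27, 8, n), (28, 34, n), (3, 39, c), (31, 34, q), (34, 18, s), (4, 13, r), (4, 26, m)}
Set intersection of the two operands is {(1, 3, q), (10, 18, a), (17, 8, b), (31, 34, q), (4, 13, r)}.
π[D, E]: project onto (D, E) → {(a, 18), (b, 8), (q, 3), (q, 34), (r, 13)}

{(a, 18), (b, 8), (q, 3), (q, 34), (r, 13)}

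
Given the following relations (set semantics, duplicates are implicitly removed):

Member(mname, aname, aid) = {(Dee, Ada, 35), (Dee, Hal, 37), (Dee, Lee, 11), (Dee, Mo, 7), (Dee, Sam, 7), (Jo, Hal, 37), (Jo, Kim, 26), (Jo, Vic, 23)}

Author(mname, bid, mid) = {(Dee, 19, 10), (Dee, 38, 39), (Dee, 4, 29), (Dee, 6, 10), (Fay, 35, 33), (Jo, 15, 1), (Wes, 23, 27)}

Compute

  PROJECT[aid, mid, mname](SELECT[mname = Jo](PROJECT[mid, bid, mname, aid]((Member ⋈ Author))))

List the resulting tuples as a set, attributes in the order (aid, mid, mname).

{(23, 1, Jo), (26, 1, Jo), (37, 1, Jo)}

Natural join on mname: {(Dee, Ada, 35, 19, 10), (Dee, Ada, 35, 38, 39), (Dee, Ada, 35, 4, 29), (Dee, Ada, 35, 6, 10), (Dee, Hal, 37, 19, 10), (Dee, Hal, 37, 38, 39), (Dee, Hal, 37, 4, 29), (Dee, Hal, 37, 6, 10), (Dee, Lee, 11, 19, 10), (Dee, Lee, 11, 38, 39), (Dee, Lee, 11, 4, 29), (Dee, Lee, 11, 6, 10), (Dee, Mo, 7, 19, 10), (Dee, Mo, 7, 38, 39), (Dee, Mo, 7, 4, 29), (Dee, Mo, 7, 6, 10), (Dee, Sam, 7, 19, 10), (Dee, Sam, 7, 38, 39), (Dee, Sam, 7, 4, 29), (Dee, Sam, 7, 6, 10), (Jo, Hal, 37, 15, 1), (Jo, Kim, 26, 15, 1), (Jo, Vic, 23, 15, 1)}
π[mid, bid, mname, aid]: project onto (mid, bid, mname, aid) (4 duplicate(s) eliminated) → {(1, 15, Jo, 23), (1, 15, Jo, 26), (1, 15, Jo, 37), (10, 19, Dee, 11), (10, 19, Dee, 35), (10, 19, Dee, 37), (10, 19, Dee, 7), (10, 6, Dee, 11), (10, 6, Dee, 35), (10, 6, Dee, 37), (10, 6, Dee, 7), (29, 4, Dee, 11), (29, 4, Dee, 35), (29, 4, Dee, 37), (29, 4, Dee, 7), (39, 38, Dee, 11), (39, 38, Dee, 35), (39, 38, Dee, 37), (39, 38, Dee, 7)}
Selection mname = Jo: {(1, 15, Jo, 23), (1, 15, Jo, 26), (1, 15, Jo, 37)}
π[aid, mid, mname]: project onto (aid, mid, mname) → {(23, 1, Jo), (26, 1, Jo), (37, 1, Jo)}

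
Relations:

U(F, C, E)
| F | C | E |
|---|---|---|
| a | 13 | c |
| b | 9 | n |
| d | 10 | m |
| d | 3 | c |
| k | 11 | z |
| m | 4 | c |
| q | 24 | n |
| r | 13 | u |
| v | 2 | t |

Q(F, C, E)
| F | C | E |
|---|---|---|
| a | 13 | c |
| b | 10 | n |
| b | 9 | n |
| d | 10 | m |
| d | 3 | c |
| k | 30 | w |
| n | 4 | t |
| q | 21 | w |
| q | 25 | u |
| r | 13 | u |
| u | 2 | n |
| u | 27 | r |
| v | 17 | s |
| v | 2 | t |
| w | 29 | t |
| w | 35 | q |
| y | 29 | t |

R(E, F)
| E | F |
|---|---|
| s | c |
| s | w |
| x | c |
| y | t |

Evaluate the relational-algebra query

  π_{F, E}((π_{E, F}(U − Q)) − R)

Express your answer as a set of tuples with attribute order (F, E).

Taking the difference: {(k, 11, z), (m, 4, c), (q, 24, n)}
Keep only column(s) E, F: {(c, m), (n, q), (z, k)}
Taking the difference: {(c, m), (n, q), (z, k)}
Keep only column(s) F, E: {(k, z), (m, c), (q, n)}

{(k, z), (m, c), (q, n)}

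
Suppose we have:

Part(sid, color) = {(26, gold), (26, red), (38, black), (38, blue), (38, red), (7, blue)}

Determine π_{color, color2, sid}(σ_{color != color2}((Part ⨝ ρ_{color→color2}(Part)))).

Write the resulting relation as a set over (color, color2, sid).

{(black, blue, 38), (black, red, 38), (blue, black, 38), (blue, red, 38), (gold, red, 26), (red, black, 38), (red, blue, 38), (red, gold, 26)}

ρ[color→color2]: schema becomes (sid, color2); tuples unchanged.
Joining Part and ρ_{color→color2}(Part) on sid yields {(26, gold, gold), (26, gold, red), (26, red, gold), (26, red, red), (38, black, black), (38, black, blue), (38, black, red), (38, blue, black), (38, blue, blue), (38, blue, red), (38, red, black), (38, red, blue), (38, red, red), (7, blue, blue)}.
Selection color != color2: {(26, gold, red), (26, red, gold), (38, black, blue), (38, black, red), (38, blue, black), (38, blue, red), (38, red, black), (38, red, blue)}
π[color, color2, sid]: project onto (color, color2, sid) → {(black, blue, 38), (black, red, 38), (blue, black, 38), (blue, red, 38), (gold, red, 26), (red, black, 38), (red, blue, 38), (red, gold, 26)}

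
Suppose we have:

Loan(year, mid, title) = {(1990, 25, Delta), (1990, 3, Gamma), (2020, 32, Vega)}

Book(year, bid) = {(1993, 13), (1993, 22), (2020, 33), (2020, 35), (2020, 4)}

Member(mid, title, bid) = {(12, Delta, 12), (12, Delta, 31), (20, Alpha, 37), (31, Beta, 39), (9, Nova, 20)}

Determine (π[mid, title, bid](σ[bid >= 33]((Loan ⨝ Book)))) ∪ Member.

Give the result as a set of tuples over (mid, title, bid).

{(12, Delta, 12), (12, Delta, 31), (20, Alpha, 37), (31, Beta, 39), (32, Vega, 33), (32, Vega, 35), (9, Nova, 20)}

Loan ⋈ Book (natural join on year): {(2020, 32, Vega, 33), (2020, 32, Vega, 35), (2020, 32, Vega, 4)}
Filtering on bid >= 33 leaves {(2020, 32, Vega, 33), (2020, 32, Vega, 35)}.
Projecting to mid, title, bid: {(32, Vega, 33), (32, Vega, 35)}
Union: {(32, Vega, 33), (32, Vega, 35)} with {(12, Delta, 12), (12, Delta, 31), (20, Alpha, 37), (31, Beta, 39), (9, Nova, 20)} → {(12, Delta, 12), (12, Delta, 31), (20, Alpha, 37), (31, Beta, 39), (32, Vega, 33), (32, Vega, 35), (9, Nova, 20)}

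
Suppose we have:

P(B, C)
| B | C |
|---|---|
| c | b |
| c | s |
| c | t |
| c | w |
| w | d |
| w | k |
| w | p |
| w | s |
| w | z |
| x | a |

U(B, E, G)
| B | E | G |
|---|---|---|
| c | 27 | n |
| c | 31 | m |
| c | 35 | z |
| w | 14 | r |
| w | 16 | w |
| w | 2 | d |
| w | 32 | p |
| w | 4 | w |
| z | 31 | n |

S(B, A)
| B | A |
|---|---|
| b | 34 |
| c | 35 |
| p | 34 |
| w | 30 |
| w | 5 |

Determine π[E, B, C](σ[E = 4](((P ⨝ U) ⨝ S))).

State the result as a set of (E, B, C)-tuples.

Natural join on B: {(c, b, 27, n), (c, b, 31, m), (c, b, 35, z), (c, s, 27, n), (c, s, 31, m), (c, s, 35, z), (c, t, 27, n), (c, t, 31, m), (c, t, 35, z), (c, w, 27, n), (c, w, 31, m), (c, w, 35, z), (w, d, 14, r), (w, d, 16, w), (w, d, 2, d), (w, d, 32, p), (w, d, 4, w), (w, k, 14, r), (w, k, 16, w), (w, k, 2, d), (w, k, 32, p), (w, k, 4, w), (w, p, 14, r), (w, p, 16, w), (w, p, 2, d), (w, p, 32, p), (w, p, 4, w), (w, s, 14, r), (w, s, 16, w), (w, s, 2, d), (w, s, 32, p), (w, s, 4, w), (w, z, 14, r), (w, z, 16, w), (w, z, 2, d), (w, z, 32, p), (w, z, 4, w)}
Natural join on B: {(c, b, 27, n, 35), (c, b, 31, m, 35), (c, b, 35, z, 35), (c, s, 27, n, 35), (c, s, 31, m, 35), (c, s, 35, z, 35), (c, t, 27, n, 35), (c, t, 31, m, 35), (c, t, 35, z, 35), (c, w, 27, n, 35), (c, w, 31, m, 35), (c, w, 35, z, 35), (w, d, 14, r, 30), (w, d, 14, r, 5), (w, d, 16, w, 30), (w, d, 16, w, 5), (w, d, 2, d, 30), (w, d, 2, d, 5), (w, d, 32, p, 30), (w, d, 32, p, 5), (w, d, 4, w, 30), (w, d, 4, w, 5), (w, k, 14, r, 30), (w, k, 14, r, 5), (w, k, 16, w, 30), (w, k, 16, w, 5), (w, k, 2, d, 30), (w, k, 2, d, 5), (w, k, 32, p, 30), (w, k, 32, p, 5), (w, k, 4, w, 30), (w, k, 4, w, 5), (w, p, 14, r, 30), (w, p, 14, r, 5), (w, p, 16, w, 30), (w, p, 16, w, 5), (w, p, 2, d, 30), (w, p, 2, d, 5), (w, p, 32, p, 30), (w, p, 32, p, 5), (w, p, 4, w, 30), (w, p, 4, w, 5), (w, s, 14, r, 30), (w, s, 14, r, 5), (w, s, 16, w, 30), (w, s, 16, w, 5), (w, s, 2, d, 30), (w, s, 2, d, 5), (w, s, 32, p, 30), (w, s, 32, p, 5), (w, s, 4, w, 30), (w, s, 4, w, 5), (w, z, 14, r, 30), (w, z, 14, r, 5), (w, z, 16, w, 30), (w, z, 16, w, 5), (w, z, 2, d, 30), (w, z, 2, d, 5), (w, z, 32, p, 30), (w, z, 32, p, 5), (w, z, 4, w, 30), (w, z, 4, w, 5)}
Filtering on E = 4 leaves {(w, d, 4, w, 30), (w, d, 4, w, 5), (w, k, 4, w, 30), (w, k, 4, w, 5), (w, p, 4, w, 30), (w, p, 4, w, 5), (w, s, 4, w, 30), (w, s, 4, w, 5), (w, z, 4, w, 30), (w, z, 4, w, 5)}.
Projecting to E, B, C (5 duplicate(s) eliminated): {(4, w, d), (4, w, k), (4, w, p), (4, w, s), (4, w, z)}

{(4, w, d), (4, w, k), (4, w, p), (4, w, s), (4, w, z)}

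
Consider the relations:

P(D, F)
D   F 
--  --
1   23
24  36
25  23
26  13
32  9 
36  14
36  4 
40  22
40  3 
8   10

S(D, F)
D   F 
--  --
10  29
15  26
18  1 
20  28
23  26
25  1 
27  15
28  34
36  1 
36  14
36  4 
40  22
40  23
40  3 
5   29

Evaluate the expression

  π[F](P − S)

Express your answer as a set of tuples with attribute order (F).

Taking the difference: {(1, 23), (24, 36), (25, 23), (26, 13), (32, 9), (8, 10)}
π[F]: project onto (F) (1 duplicate(s) eliminated) → {10, 13, 23, 36, 9}

{10, 13, 23, 36, 9}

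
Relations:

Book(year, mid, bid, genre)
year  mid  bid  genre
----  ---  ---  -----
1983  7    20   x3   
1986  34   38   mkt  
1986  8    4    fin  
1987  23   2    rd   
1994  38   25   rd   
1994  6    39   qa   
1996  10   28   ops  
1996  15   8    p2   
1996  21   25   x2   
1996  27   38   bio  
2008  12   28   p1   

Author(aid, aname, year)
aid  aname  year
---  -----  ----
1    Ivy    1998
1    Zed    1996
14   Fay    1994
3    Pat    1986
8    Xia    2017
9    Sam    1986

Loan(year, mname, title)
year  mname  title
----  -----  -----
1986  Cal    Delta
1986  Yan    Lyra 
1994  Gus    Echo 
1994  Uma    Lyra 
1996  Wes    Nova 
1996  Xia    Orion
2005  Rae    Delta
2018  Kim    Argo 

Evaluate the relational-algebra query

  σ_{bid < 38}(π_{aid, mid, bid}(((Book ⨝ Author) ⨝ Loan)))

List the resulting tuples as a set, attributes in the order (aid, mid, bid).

{(1, 10, 28), (1, 15, 8), (1, 21, 25), (14, 38, 25), (3, 8, 4), (9, 8, 4)}

Natural join on year: {(1986, 34, 38, mkt, 3, Pat), (1986, 34, 38, mkt, 9, Sam), (1986, 8, 4, fin, 3, Pat), (1986, 8, 4, fin, 9, Sam), (1994, 38, 25, rd, 14, Fay), (1994, 6, 39, qa, 14, Fay), (1996, 10, 28, ops, 1, Zed), (1996, 15, 8, p2, 1, Zed), (1996, 21, 25, x2, 1, Zed), (1996, 27, 38, bio, 1, Zed)}
Natural join on year: {(1986, 34, 38, mkt, 3, Pat, Cal, Delta), (1986, 34, 38, mkt, 3, Pat, Yan, Lyra), (1986, 34, 38, mkt, 9, Sam, Cal, Delta), (1986, 34, 38, mkt, 9, Sam, Yan, Lyra), (1986, 8, 4, fin, 3, Pat, Cal, Delta), (1986, 8, 4, fin, 3, Pat, Yan, Lyra), (1986, 8, 4, fin, 9, Sam, Cal, Delta), (1986, 8, 4, fin, 9, Sam, Yan, Lyra), (1994, 38, 25, rd, 14, Fay, Gus, Echo), (1994, 38, 25, rd, 14, Fay, Uma, Lyra), (1994, 6, 39, qa, 14, Fay, Gus, Echo), (1994, 6, 39, qa, 14, Fay, Uma, Lyra), (1996, 10, 28, ops, 1, Zed, Wes, Nova), (1996, 10, 28, ops, 1, Zed, Xia, Orion), (1996, 15, 8, p2, 1, Zed, Wes, Nova), (1996, 15, 8, p2, 1, Zed, Xia, Orion), (1996, 21, 25, x2, 1, Zed, Wes, Nova), (1996, 21, 25, x2, 1, Zed, Xia, Orion), (1996, 27, 38, bio, 1, Zed, Wes, Nova), (1996, 27, 38, bio, 1, Zed, Xia, Orion)}
π[aid, mid, bid]: project onto (aid, mid, bid) (10 duplicate(s) eliminated) → {(1, 10, 28), (1, 15, 8), (1, 21, 25), (1, 27, 38), (14, 38, 25), (14, 6, 39), (3, 34, 38), (3, 8, 4), (9, 34, 38), (9, 8, 4)}
Apply σ_{bid < 38}; surviving tuples: {(1, 10, 28), (1, 15, 8), (1, 21, 25), (14, 38, 25), (3, 8, 4), (9, 8, 4)}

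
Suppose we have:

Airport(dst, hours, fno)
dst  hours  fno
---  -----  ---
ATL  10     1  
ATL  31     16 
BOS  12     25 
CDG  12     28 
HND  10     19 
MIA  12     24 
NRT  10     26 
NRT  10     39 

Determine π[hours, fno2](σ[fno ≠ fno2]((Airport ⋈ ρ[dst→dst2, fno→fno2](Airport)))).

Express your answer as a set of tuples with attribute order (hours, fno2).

ρ[dst→dst2, fno→fno2]: schema becomes (dst2, hours, fno2); tuples unchanged.
Airport ⋈ ρ[dst→dst2, fno→fno2](Airport) (natural join on hours): {(ATL, 10, 1, ATL, 1), (ATL, 10, 1, HND, 19), (ATL, 10, 1, NRT, 26), (ATL, 10, 1, NRT, 39), (ATL, 31, 16, ATL, 16), (BOS, 12, 25, BOS, 25), (BOS, 12, 25, CDG, 28), (BOS, 12, 25, MIA, 24), (CDG, 12, 28, BOS, 25), (CDG, 12, 28, CDG, 28), (CDG, 12, 28, MIA, 24), (HND, 10, 19, ATL, 1), (HND, 10, 19, HND, 19), (HND, 10, 19, NRT, 26), (HND, 10, 19, NRT, 39), (MIA, 12, 24, BOS, 25), (MIA, 12, 24, CDG, 28), (MIA, 12, 24, MIA, 24), (NRT, 10, 26, ATL, 1), (NRT, 10, 26, HND, 19), (NRT, 10, 26, NRT, 26), (NRT, 10, 26, NRT, 39), (NRT, 10, 39, ATL, 1), (NRT, 10, 39, HND, 19), (NRT, 10, 39, NRT, 26), (NRT, 10, 39, NRT, 39)}
Selection fno ≠ fno2: {(ATL, 10, 1, HND, 19), (ATL, 10, 1, NRT, 26), (ATL, 10, 1, NRT, 39), (BOS, 12, 25, CDG, 28), (BOS, 12, 25, MIA, 24), (CDG, 12, 28, BOS, 25), (CDG, 12, 28, MIA, 24), (HND, 10, 19, ATL, 1), (HND, 10, 19, NRT, 26), (HND, 10, 19, NRT, 39), (MIA, 12, 24, BOS, 25), (MIA, 12, 24, CDG, 28), (NRT, 10, 26, ATL, 1), (NRT, 10, 26, HND, 19), (NRT, 10, 26, NRT, 39), (NRT, 10, 39, ATL, 1), (NRT, 10, 39, HND, 19), (NRT, 10, 39, NRT, 26)}
Keep only column(s) hours, fno2 (11 duplicate(s) eliminated): {(10, 1), (10, 19), (10, 26), (10, 39), (12, 24), (12, 25), (12, 28)}

{(10, 1), (10, 19), (10, 26), (10, 39), (12, 24), (12, 25), (12, 28)}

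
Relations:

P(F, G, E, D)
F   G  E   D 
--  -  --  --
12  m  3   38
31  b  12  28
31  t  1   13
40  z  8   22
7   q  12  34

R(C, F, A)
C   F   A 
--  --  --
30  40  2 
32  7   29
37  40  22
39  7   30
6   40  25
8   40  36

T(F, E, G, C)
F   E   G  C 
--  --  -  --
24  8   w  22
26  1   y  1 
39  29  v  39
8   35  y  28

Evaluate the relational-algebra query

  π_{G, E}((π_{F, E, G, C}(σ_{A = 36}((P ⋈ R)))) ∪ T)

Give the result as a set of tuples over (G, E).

{(v, 29), (w, 8), (y, 1), (y, 35), (z, 8)}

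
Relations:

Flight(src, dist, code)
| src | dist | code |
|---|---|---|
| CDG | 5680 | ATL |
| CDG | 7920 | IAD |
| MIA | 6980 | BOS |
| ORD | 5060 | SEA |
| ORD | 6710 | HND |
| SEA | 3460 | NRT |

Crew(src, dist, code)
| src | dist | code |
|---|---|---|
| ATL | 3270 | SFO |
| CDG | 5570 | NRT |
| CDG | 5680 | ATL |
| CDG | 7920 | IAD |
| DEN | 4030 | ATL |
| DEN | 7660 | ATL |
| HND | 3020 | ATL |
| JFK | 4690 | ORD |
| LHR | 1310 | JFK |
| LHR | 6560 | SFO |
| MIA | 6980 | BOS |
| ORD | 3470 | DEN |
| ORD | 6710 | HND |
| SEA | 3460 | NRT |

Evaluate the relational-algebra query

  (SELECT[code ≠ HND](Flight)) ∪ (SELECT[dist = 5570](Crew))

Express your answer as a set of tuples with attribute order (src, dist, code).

{(CDG, 5570, NRT), (CDG, 5680, ATL), (CDG, 7920, IAD), (MIA, 6980, BOS), (ORD, 5060, SEA), (SEA, 3460, NRT)}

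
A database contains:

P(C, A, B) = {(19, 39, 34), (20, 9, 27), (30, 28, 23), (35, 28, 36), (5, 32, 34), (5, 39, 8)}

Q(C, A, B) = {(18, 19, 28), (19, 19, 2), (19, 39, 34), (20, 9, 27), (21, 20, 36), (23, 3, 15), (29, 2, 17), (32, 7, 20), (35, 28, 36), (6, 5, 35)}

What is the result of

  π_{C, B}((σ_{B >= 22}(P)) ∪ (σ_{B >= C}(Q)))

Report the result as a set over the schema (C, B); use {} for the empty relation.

Apply σ_{B >= 22}; surviving tuples: {(19, 39, 34), (20, 9, 27), (30, 28, 23), (35, 28, 36), (5, 32, 34)}
Apply σ_{B >= C}; surviving tuples: {(18, 19, 28), (19, 39, 34), (20, 9, 27), (21, 20, 36), (35, 28, 36), (6, 5, 35)}
Taking the union: {(18, 19, 28), (19, 39, 34), (20, 9, 27), (21, 20, 36), (30, 28, 23), (35, 28, 36), (5, 32, 34), (6, 5, 35)}
Projecting to C, B: {(18, 28), (19, 34), (20, 27), (21, 36), (30, 23), (35, 36), (5, 34), (6, 35)}

{(18, 28), (19, 34), (20, 27), (21, 36), (30, 23), (35, 36), (5, 34), (6, 35)}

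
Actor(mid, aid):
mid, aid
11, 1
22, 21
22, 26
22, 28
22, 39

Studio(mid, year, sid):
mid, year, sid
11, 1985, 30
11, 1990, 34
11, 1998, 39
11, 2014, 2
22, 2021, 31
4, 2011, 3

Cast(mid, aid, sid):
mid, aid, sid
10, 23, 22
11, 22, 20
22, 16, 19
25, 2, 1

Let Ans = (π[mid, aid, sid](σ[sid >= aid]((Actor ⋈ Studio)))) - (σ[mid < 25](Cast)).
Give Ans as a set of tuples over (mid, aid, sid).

Actor ⋈ Studio (natural join on mid): {(11, 1, 1985, 30), (11, 1, 1990, 34), (11, 1, 1998, 39), (11, 1, 2014, 2), (22, 21, 2021, 31), (22, 26, 2021, 31), (22, 28, 2021, 31), (22, 39, 2021, 31)}
σ[sid >= aid]: keep tuples satisfying sid >= aid → {(11, 1, 1985, 30), (11, 1, 1990, 34), (11, 1, 1998, 39), (11, 1, 2014, 2), (22, 21, 2021, 31), (22, 26, 2021, 31), (22, 28, 2021, 31)}
Projecting to mid, aid, sid: {(11, 1, 2), (11, 1, 30), (11, 1, 34), (11, 1, 39), (22, 21, 31), (22, 26, 31), (22, 28, 31)}
σ[mid < 25]: keep tuples satisfying mid < 25 → {(10, 23, 22), (11, 22, 20), (22, 16, 19)}
Set difference of the two operands is {(11, 1, 2), (11, 1, 30), (11, 1, 34), (11, 1, 39), (22, 21, 31), (22, 26, 31), (22, 28, 31)}.

{(11, 1, 2), (11, 1, 30), (11, 1, 34), (11, 1, 39), (22, 21, 31), (22, 26, 31), (22, 28, 31)}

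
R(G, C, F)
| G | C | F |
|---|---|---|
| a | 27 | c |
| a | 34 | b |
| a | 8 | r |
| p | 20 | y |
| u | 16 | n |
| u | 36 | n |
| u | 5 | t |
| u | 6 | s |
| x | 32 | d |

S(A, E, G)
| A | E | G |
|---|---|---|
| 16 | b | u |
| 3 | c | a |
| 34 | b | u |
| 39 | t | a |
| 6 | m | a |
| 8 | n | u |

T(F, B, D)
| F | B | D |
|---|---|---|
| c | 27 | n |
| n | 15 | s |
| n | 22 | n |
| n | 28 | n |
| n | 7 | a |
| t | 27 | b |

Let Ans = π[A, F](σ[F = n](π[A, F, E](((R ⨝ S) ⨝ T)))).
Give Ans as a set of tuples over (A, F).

R ⋈ S (natural join on G): {(a, 27, c, 3, c), (a, 27, c, 39, t), (a, 27, c, 6, m), (a, 34, b, 3, c), (a, 34, b, 39, t), (a, 34, b, 6, m), (a, 8, r, 3, c), (a, 8, r, 39, t), (a, 8, r, 6, m), (u, 16, n, 16, b), (u, 16, n, 34, b), (u, 16, n, 8, n), (u, 36, n, 16, b), (u, 36, n, 34, b), (u, 36, n, 8, n), (u, 5, t, 16, b), (u, 5, t, 34, b), (u, 5, t, 8, n), (u, 6, s, 16, b), (u, 6, s, 34, b), (u, 6, s, 8, n)}
(R ⨝ S) ⋈ T (natural join on F): {(a, 27, c, 3, c, 27, n), (a, 27, c, 39, t, 27, n), (a, 27, c, 6, m, 27, n), (u, 16, n, 16, b, 15, s), (u, 16, n, 16, b, 22, n), (u, 16, n, 16, b, 28, n), (u, 16, n, 16, b, 7, a), (u, 16, n, 34, b, 15, s), (u, 16, n, 34, b, 22, n), (u, 16, n, 34, b, 28, n), (u, 16, n, 34, b, 7, a), (u, 16, n, 8, n, 15, s), (u, 16, n, 8, n, 22, n), (u, 16, n, 8, n, 28, n), (u, 16, n, 8, n, 7, a), (u, 36, n, 16, b, 15, s), (u, 36, n, 16, b, 22, n), (u, 36, n, 16, b, 28, n), (u, 36, n, 16, b, 7, a), (u, 36, n, 34, b, 15, s), (u, 36, n, 34, b, 22, n), (u, 36, n, 34, b, 28, n), (u, 36, n, 34, b, 7, a), (u, 36, n, 8, n, 15, s), (u, 36, n, 8, n, 22, n), (u, 36, n, 8, n, 28, n), (u, 36, n, 8, n, 7, a), (u, 5, t, 16, b, 27, b), (u, 5, t, 34, b, 27, b), (u, 5, t, 8, n, 27, b)}
π[A, F, E]: project onto (A, F, E) (21 duplicate(s) eliminated) → {(16, n, b), (16, t, b), (3, c, c), (34, n, b), (34, t, b), (39, c, t), (6, c, m), (8, n, n), (8, t, n)}
Apply σ_{F = n}; surviving tuples: {(16, n, b), (34, n, b), (8, n, n)}
π[A, F]: project onto (A, F) → {(16, n), (34, n), (8, n)}

{(16, n), (34, n), (8, n)}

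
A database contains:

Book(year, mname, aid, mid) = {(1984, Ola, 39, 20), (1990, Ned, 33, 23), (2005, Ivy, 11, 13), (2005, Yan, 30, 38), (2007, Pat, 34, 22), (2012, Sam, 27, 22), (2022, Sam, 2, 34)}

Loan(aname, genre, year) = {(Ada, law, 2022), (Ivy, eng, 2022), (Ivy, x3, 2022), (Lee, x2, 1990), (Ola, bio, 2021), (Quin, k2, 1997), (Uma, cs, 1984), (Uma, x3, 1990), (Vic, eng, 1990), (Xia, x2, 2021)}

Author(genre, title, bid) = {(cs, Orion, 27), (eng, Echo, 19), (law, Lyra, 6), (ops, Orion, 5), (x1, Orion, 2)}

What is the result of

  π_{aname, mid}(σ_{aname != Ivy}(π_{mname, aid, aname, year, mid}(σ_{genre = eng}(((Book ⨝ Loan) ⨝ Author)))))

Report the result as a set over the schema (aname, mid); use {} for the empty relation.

{(Vic, 23)}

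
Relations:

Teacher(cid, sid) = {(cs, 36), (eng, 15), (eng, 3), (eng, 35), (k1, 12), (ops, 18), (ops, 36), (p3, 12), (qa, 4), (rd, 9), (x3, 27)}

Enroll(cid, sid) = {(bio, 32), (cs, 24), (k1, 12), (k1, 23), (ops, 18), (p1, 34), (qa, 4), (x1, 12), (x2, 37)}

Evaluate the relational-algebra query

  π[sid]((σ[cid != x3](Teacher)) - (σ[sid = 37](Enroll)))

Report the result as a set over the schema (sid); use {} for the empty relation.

σ[cid != x3]: keep tuples satisfying cid != x3 → {(cs, 36), (eng, 15), (eng, 3), (eng, 35), (k1, 12), (ops, 18), (ops, 36), (p3, 12), (qa, 4), (rd, 9)}
σ[sid = 37]: keep tuples satisfying sid = 37 → {(x2, 37)}
Taking the difference: {(cs, 36), (eng, 15), (eng, 3), (eng, 35), (k1, 12), (ops, 18), (ops, 36), (p3, 12), (qa, 4), (rd, 9)}
π[sid]: project onto (sid) (2 duplicate(s) eliminated) → {12, 15, 18, 3, 35, 36, 4, 9}

{12, 15, 18, 3, 35, 36, 4, 9}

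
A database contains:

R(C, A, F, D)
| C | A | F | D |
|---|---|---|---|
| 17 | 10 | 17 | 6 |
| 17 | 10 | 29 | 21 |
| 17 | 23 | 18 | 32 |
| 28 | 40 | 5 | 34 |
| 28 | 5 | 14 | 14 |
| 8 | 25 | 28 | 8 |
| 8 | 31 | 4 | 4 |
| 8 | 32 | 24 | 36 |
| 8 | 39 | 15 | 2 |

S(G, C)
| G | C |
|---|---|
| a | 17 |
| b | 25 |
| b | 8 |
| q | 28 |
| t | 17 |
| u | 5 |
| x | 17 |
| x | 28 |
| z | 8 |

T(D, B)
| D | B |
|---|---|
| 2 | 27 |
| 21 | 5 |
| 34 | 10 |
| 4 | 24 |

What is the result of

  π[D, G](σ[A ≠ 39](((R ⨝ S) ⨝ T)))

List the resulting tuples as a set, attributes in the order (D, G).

{(21, a), (21, t), (21, x), (34, q), (34, x), (4, b), (4, z)}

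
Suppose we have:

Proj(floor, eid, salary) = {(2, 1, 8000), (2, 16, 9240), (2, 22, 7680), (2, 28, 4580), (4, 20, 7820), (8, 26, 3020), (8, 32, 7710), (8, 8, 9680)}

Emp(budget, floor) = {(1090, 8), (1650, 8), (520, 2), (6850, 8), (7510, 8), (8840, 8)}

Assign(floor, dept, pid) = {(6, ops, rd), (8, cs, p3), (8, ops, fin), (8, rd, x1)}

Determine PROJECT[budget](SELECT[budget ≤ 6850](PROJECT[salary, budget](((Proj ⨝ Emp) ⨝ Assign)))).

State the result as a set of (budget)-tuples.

{1090, 1650, 6850}

Joining Proj and Emp on floor yields {(2, 1, 8000, 520), (2, 16, 9240, 520), (2, 22, 7680, 520), (2, 28, 4580, 520), (8, 26, 3020, 1090), (8, 26, 3020, 1650), (8, 26, 3020, 6850), (8, 26, 3020, 7510), (8, 26, 3020, 8840), (8, 32, 7710, 1090), (8, 32, 7710, 1650), (8, 32, 7710, 6850), (8, 32, 7710, 7510), (8, 32, 7710, 8840), (8, 8, 9680, 1090), (8, 8, 9680, 1650), (8, 8, 9680, 6850), (8, 8, 9680, 7510), (8, 8, 9680, 8840)}.
Joining (Proj ⨝ Emp) and Assign on floor yields {(8, 26, 3020, 1090, cs, p3), (8, 26, 3020, 1090, ops, fin), (8, 26, 3020, 1090, rd, x1), (8, 26, 3020, 1650, cs, p3), (8, 26, 3020, 1650, ops, fin), (8, 26, 3020, 1650, rd, x1), (8, 26, 3020, 6850, cs, p3), (8, 26, 3020, 6850, ops, fin), (8, 26, 3020, 6850, rd, x1), (8, 26, 3020, 7510, cs, p3), (8, 26, 3020, 7510, ops, fin), (8, 26, 3020, 7510, rd, x1), (8, 26, 3020, 8840, cs, p3), (8, 26, 3020, 8840, ops, fin), (8, 26, 3020, 8840, rd, x1), (8, 32, 7710, 1090, cs, p3), (8, 32, 7710, 1090, ops, fin), (8, 32, 7710, 1090, rd, x1), (8, 32, 7710, 1650, cs, p3), (8, 32, 7710, 1650, ops, fin), (8, 32, 7710, 1650, rd, x1), (8, 32, 7710, 6850, cs, p3), (8, 32, 7710, 6850, ops, fin), (8, 32, 7710, 6850, rd, x1), (8, 32, 7710, 7510, cs, p3), (8, 32, 7710, 7510, ops, fin), (8, 32, 7710, 7510, rd, x1), (8, 32, 7710, 8840, cs, p3), (8, 32, 7710, 8840, ops, fin), (8, 32, 7710, 8840, rd, x1), (8, 8, 9680, 1090, cs, p3), (8, 8, 9680, 1090, ops, fin), (8, 8, 9680, 1090, rd, x1), (8, 8, 9680, 1650, cs, p3), (8, 8, 9680, 1650, ops, fin), (8, 8, 9680, 1650, rd, x1), (8, 8, 9680, 6850, cs, p3), (8, 8, 9680, 6850, ops, fin), (8, 8, 9680, 6850, rd, x1), (8, 8, 9680, 7510, cs, p3), (8, 8, 9680, 7510, ops, fin), (8, 8, 9680, 7510, rd, x1), (8, 8, 9680, 8840, cs, p3), (8, 8, 9680, 8840, ops, fin), (8, 8, 9680, 8840, rd, x1)}.
π[salary, budget]: project onto (salary, budget) (30 duplicate(s) eliminated) → {(3020, 1090), (3020, 1650), (3020, 6850), (3020, 7510), (3020, 8840), (7710, 1090), (7710, 1650), (7710, 6850), (7710, 7510), (7710, 8840), (9680, 1090), (9680, 1650), (9680, 6850), (9680, 7510), (9680, 8840)}
Apply σ_{budget ≤ 6850}; surviving tuples: {(3020, 1090), (3020, 1650), (3020, 6850), (7710, 1090), (7710, 1650), (7710, 6850), (9680, 1090), (9680, 1650), (9680, 6850)}
π[budget]: project onto (budget) (6 duplicate(s) eliminated) → {1090, 1650, 6850}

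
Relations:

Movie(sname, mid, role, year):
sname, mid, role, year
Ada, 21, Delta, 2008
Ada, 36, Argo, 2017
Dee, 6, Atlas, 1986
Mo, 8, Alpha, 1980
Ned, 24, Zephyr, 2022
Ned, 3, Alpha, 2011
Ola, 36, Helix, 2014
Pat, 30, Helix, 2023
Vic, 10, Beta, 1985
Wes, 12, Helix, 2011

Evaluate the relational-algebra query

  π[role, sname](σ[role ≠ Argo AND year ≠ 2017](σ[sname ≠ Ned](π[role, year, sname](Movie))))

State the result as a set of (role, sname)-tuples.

{(Alpha, Mo), (Atlas, Dee), (Beta, Vic), (Delta, Ada), (Helix, Ola), (Helix, Pat), (Helix, Wes)}

π[role, year, sname]: project onto (role, year, sname) → {(Alpha, 1980, Mo), (Alpha, 2011, Ned), (Argo, 2017, Ada), (Atlas, 1986, Dee), (Beta, 1985, Vic), (Delta, 2008, Ada), (Helix, 2011, Wes), (Helix, 2014, Ola), (Helix, 2023, Pat), (Zephyr, 2022, Ned)}
Filtering on sname ≠ Ned leaves {(Alpha, 1980, Mo), (Argo, 2017, Ada), (Atlas, 1986, Dee), (Beta, 1985, Vic), (Delta, 2008, Ada), (Helix, 2011, Wes), (Helix, 2014, Ola), (Helix, 2023, Pat)}.
Filtering on role ≠ Argo AND year ≠ 2017 leaves {(Alpha, 1980, Mo), (Atlas, 1986, Dee), (Beta, 1985, Vic), (Delta, 2008, Ada), (Helix, 2011, Wes), (Helix, 2014, Ola), (Helix, 2023, Pat)}.
π[role, sname]: project onto (role, sname) → {(Alpha, Mo), (Atlas, Dee), (Beta, Vic), (Delta, Ada), (Helix, Ola), (Helix, Pat), (Helix, Wes)}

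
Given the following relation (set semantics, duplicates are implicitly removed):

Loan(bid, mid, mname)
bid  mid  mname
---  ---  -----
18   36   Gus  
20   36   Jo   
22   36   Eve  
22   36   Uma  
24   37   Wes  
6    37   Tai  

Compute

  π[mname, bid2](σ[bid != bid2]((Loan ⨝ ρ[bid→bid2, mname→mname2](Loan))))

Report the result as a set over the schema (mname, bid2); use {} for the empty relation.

{(Eve, 18), (Eve, 20), (Gus, 20), (Gus, 22), (Jo, 18), (Jo, 22), (Tai, 24), (Uma, 18), (Uma, 20), (Wes, 6)}

ρ[bid→bid2, mname→mname2]: schema becomes (bid2, mid, mname2); tuples unchanged.
Loan ⋈ ρ[bid→bid2, mname→mname2](Loan) (natural join on mid): {(18, 36, Gus, 18, Gus), (18, 36, Gus, 20, Jo), (18, 36, Gus, 22, Eve), (18, 36, Gus, 22, Uma), (20, 36, Jo, 18, Gus), (20, 36, Jo, 20, Jo), (20, 36, Jo, 22, Eve), (20, 36, Jo, 22, Uma), (22, 36, Eve, 18, Gus), (22, 36, Eve, 20, Jo), (22, 36, Eve, 22, Eve), (22, 36, Eve, 22, Uma), (22, 36, Uma, 18, Gus), (22, 36, Uma, 20, Jo), (22, 36, Uma, 22, Eve), (22, 36, Uma, 22, Uma), (24, 37, Wes, 24, Wes), (24, 37, Wes, 6, Tai), (6, 37, Tai, 24, Wes), (6, 37, Tai, 6, Tai)}
σ[bid != bid2]: keep tuples satisfying bid != bid2 → {(18, 36, Gus, 20, Jo), (18, 36, Gus, 22, Eve), (18, 36, Gus, 22, Uma), (20, 36, Jo, 18, Gus), (20, 36, Jo, 22, Eve), (20, 36, Jo, 22, Uma), (22, 36, Eve, 18, Gus), (22, 36, Eve, 20, Jo), (22, 36, Uma, 18, Gus), (22, 36, Uma, 20, Jo), (24, 37, Wes, 6, Tai), (6, 37, Tai, 24, Wes)}
Projecting to mname, bid2 (2 duplicate(s) eliminated): {(Eve, 18), (Eve, 20), (Gus, 20), (Gus, 22), (Jo, 18), (Jo, 22), (Tai, 24), (Uma, 18), (Uma, 20), (Wes, 6)}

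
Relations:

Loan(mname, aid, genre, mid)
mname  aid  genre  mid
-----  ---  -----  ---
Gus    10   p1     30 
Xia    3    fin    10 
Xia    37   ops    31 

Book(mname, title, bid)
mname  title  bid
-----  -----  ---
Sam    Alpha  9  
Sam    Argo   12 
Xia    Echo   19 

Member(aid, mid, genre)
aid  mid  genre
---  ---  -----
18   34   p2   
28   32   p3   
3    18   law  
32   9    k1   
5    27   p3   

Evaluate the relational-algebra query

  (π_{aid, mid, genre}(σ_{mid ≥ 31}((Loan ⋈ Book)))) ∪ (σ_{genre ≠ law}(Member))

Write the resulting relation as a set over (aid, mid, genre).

Joining Loan and Book on mname yields {(Xia, 3, fin, 10, Echo, 19), (Xia, 37, ops, 31, Echo, 19)}.
σ[mid ≥ 31]: keep tuples satisfying mid ≥ 31 → {(Xia, 37, ops, 31, Echo, 19)}
Projecting to aid, mid, genre: {(37, 31, ops)}
σ[genre ≠ law]: keep tuples satisfying genre ≠ law → {(18, 34, p2), (28, 32, p3), (32, 9, k1), (5, 27, p3)}
Set union of the two operands is {(18, 34, p2), (28, 32, p3), (32, 9, k1), (37, 31, ops), (5, 27, p3)}.

{(18, 34, p2), (28, 32, p3), (32, 9, k1), (37, 31, ops), (5, 27, p3)}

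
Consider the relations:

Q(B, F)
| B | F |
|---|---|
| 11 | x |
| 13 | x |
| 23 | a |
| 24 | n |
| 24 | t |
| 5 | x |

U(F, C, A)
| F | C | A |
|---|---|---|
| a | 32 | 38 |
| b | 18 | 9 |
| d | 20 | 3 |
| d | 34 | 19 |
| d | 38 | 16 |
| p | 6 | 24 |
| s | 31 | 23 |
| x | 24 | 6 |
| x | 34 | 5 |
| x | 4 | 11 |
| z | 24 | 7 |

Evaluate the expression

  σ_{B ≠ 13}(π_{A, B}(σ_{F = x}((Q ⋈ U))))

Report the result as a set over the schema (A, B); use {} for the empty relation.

Natural join on F: {(11, x, 24, 6), (11, x, 34, 5), (11, x, 4, 11), (13, x, 24, 6), (13, x, 34, 5), (13, x, 4, 11), (23, a, 32, 38), (5, x, 24, 6), (5, x, 34, 5), (5, x, 4, 11)}
Selection F = x: {(11, x, 24, 6), (11, x, 34, 5), (11, x, 4, 11), (13, x, 24, 6), (13, x, 34, 5), (13, x, 4, 11), (5, x, 24, 6), (5, x, 34, 5), (5, x, 4, 11)}
Projecting to A, B: {(11, 11), (11, 13), (11, 5), (5, 11), (5, 13), (5, 5), (6, 11), (6, 13), (6, 5)}
Selection B ≠ 13: {(11, 11), (11, 5), (5, 11), (5, 5), (6, 11), (6, 5)}

{(11, 11), (11, 5), (5, 11), (5, 5), (6, 11), (6, 5)}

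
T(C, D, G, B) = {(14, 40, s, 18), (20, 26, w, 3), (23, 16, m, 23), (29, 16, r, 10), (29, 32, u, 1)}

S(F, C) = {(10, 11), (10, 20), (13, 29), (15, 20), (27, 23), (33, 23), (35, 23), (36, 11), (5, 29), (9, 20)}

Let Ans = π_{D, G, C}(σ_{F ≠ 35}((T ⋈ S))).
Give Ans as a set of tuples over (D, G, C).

Joining T and S on C yields {(20, 26, w, 3, 10), (20, 26, w, 3, 15), (20, 26, w, 3, 9), (23, 16, m, 23, 27), (23, 16, m, 23, 33), (23, 16, m, 23, 35), (29, 16, r, 10, 13), (29, 16, r, 10, 5), (29, 32, u, 1, 13), (29, 32, u, 1, 5)}.
Selection F ≠ 35: {(20, 26, w, 3, 10), (20, 26, w, 3, 15), (20, 26, w, 3, 9), (23, 16, m, 23, 27), (23, 16, m, 23, 33), (29, 16, r, 10, 13), (29, 16, r, 10, 5), (29, 32, u, 1, 13), (29, 32, u, 1, 5)}
π[D, G, C]: project onto (D, G, C) (5 duplicate(s) eliminated) → {(16, m, 23), (16, r, 29), (26, w, 20), (32, u, 29)}

{(16, m, 23), (16, r, 29), (26, w, 20), (32, u, 29)}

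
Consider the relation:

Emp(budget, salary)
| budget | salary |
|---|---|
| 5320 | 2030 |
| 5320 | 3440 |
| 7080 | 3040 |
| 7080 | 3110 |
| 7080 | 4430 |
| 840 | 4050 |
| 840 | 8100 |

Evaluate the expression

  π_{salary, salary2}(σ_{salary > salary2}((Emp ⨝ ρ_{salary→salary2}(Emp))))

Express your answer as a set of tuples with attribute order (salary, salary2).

ρ[salary→salary2]: schema becomes (budget, salary2); tuples unchanged.
Joining Emp and ρ_{salary→salary2}(Emp) on budget yields {(5320, 2030, 2030), (5320, 2030, 3440), (5320, 3440, 2030), (5320, 3440, 3440), (7080, 3040, 3040), (7080, 3040, 3110), (7080, 3040, 4430), (7080, 3110, 3040), (7080, 3110, 3110), (7080, 3110, 4430), (7080, 4430, 3040), (7080, 4430, 3110), (7080, 4430, 4430), (840, 4050, 4050), (840, 4050, 8100), (840, 8100, 4050), (840, 8100, 8100)}.
Filtering on salary > salary2 leaves {(5320, 3440, 2030), (7080, 3110, 3040), (7080, 4430, 3040), (7080, 4430, 3110), (840, 8100, 4050)}.
Projecting to salary, salary2: {(3110, 3040), (3440, 2030), (4430, 3040), (4430, 3110), (8100, 4050)}

{(3110, 3040), (3440, 2030), (4430, 3040), (4430, 3110), (8100, 4050)}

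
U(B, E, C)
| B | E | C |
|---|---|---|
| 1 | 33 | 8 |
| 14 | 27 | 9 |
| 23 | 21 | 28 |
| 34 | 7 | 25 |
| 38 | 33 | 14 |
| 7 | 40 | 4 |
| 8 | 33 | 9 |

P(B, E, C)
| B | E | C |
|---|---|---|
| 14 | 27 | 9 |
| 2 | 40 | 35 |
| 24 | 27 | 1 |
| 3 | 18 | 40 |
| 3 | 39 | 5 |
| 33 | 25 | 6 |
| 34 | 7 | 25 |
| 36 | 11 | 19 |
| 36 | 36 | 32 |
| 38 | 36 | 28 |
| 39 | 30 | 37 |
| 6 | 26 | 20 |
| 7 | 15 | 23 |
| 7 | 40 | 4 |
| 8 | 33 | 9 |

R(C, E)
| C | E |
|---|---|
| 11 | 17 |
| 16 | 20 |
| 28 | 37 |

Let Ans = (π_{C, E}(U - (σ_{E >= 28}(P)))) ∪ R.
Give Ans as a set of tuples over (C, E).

{(11, 17), (14, 33), (16, 20), (25, 7), (28, 21), (28, 37), (8, 33), (9, 27)}

σ[E >= 28]: keep tuples satisfying E >= 28 → {(2, 40, 35), (3, 39, 5), (36, 36, 32), (38, 36, 28), (39, 30, 37), (7, 40, 4), (8, 33, 9)}
Taking the difference: {(1, 33, 8), (14, 27, 9), (23, 21, 28), (34, 7, 25), (38, 33, 14)}
π_{C, E} gives {(14, 33), (25, 7), (28, 21), (8, 33), (9, 27)}.
Taking the union: {(11, 17), (14, 33), (16, 20), (25, 7), (28, 21), (28, 37), (8, 33), (9, 27)}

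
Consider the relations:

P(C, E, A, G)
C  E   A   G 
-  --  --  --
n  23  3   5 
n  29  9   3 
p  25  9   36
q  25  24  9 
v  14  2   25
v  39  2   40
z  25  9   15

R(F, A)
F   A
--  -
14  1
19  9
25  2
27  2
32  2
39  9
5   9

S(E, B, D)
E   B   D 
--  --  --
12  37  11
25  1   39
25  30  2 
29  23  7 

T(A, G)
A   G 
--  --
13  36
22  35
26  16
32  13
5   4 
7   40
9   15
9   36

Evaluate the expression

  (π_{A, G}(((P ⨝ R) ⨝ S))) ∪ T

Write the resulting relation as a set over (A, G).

{(13, 36), (22, 35), (26, 16), (32, 13), (5, 4), (7, 40), (9, 15), (9, 3), (9, 36)}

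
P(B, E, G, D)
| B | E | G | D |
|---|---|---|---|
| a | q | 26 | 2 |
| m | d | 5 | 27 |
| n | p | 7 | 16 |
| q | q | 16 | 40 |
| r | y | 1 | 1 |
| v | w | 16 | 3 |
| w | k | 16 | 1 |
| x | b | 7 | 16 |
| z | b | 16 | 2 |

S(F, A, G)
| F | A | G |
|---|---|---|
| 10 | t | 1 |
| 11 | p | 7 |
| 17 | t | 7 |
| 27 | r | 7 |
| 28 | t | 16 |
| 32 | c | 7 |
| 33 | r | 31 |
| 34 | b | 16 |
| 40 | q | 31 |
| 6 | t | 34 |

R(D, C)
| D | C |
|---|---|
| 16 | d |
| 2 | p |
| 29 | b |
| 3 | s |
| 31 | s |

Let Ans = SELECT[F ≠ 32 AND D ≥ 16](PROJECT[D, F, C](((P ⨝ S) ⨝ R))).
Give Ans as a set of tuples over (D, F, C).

{(16, 11, d), (16, 17, d), (16, 27, d)}

Natural join on G: {(n, p, 7, 16, 11, p), (n, p, 7, 16, 17, t), (n, p, 7, 16, 27, r), (n, p, 7, 16, 32, c), (q, q, 16, 40, 28, t), (q, q, 16, 40, 34, b), (r, y, 1, 1, 10, t), (v, w, 16, 3, 28, t), (v, w, 16, 3, 34, b), (w, k, 16, 1, 28, t), (w, k, 16, 1, 34, b), (x, b, 7, 16, 11, p), (x, b, 7, 16, 17, t), (x, b, 7, 16, 27, r), (x, b, 7, 16, 32, c), (z, b, 16, 2, 28, t), (z, b, 16, 2, 34, b)}
Natural join on D: {(n, p, 7, 16, 11, p, d), (n, p, 7, 16, 17, t, d), (n, p, 7, 16, 27, r, d), (n, p, 7, 16, 32, c, d), (v, w, 16, 3, 28, t, s), (v, w, 16, 3, 34, b, s), (x, b, 7, 16, 11, p, d), (x, b, 7, 16, 17, t, d), (x, b, 7, 16, 27, r, d), (x, b, 7, 16, 32, c, d), (z, b, 16, 2, 28, t, p), (z, b, 16, 2, 34, b, p)}
Projecting to D, F, C (4 duplicate(s) eliminated): {(16, 11, d), (16, 17, d), (16, 27, d), (16, 32, d), (2, 28, p), (2, 34, p), (3, 28, s), (3, 34, s)}
Filtering on F ≠ 32 AND D ≥ 16 leaves {(16, 11, d), (16, 17, d), (16, 27, d)}.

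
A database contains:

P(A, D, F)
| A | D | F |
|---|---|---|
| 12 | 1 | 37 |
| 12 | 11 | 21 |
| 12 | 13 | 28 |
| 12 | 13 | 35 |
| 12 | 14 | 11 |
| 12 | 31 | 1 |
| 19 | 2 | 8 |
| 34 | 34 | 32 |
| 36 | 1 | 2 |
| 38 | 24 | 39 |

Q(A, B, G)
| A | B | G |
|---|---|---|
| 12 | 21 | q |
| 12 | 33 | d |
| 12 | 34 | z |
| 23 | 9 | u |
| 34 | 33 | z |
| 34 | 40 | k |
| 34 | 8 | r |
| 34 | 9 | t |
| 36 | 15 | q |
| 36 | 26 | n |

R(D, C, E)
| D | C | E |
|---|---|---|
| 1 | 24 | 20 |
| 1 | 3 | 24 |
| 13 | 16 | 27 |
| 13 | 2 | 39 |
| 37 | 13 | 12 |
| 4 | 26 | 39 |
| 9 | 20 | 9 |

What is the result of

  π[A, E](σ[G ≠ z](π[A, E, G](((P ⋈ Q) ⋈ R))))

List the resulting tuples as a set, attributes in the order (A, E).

{(12, 20), (12, 24), (12, 27), (12, 39), (36, 20), (36, 24)}

Natural join on A: {(12, 1, 37, 21, q), (12, 1, 37, 33, d), (12, 1, 37, 34, z), (12, 11, 21, 21, q), (12, 11, 21, 33, d), (12, 11, 21, 34, z), (12, 13, 28, 21, q), (12, 13, 28, 33, d), (12, 13, 28, 34, z), (12, 13, 35, 21, q), (12, 13, 35, 33, d), (12, 13, 35, 34, z), (12, 14, 11, 21, q), (12, 14, 11, 33, d), (12, 14, 11, 34, z), (12, 31, 1, 21, q), (12, 31, 1, 33, d), (12, 31, 1, 34, z), (34, 34, 32, 33, z), (34, 34, 32, 40, k), (34, 34, 32, 8, r), (34, 34, 32, 9, t), (36, 1, 2, 15, q), (36, 1, 2, 26, n)}
Natural join on D: {(12, 1, 37, 21, q, 24, 20), (12, 1, 37, 21, q, 3, 24), (12, 1, 37, 33, d, 24, 20), (12, 1, 37, 33, d, 3, 24), (12, 1, 37, 34, z, 24, 20), (12, 1, 37, 34, z, 3, 24), (12, 13, 28, 21, q, 16, 27), (12, 13, 28, 21, q, 2, 39), (12, 13, 28, 33, d, 16, 27), (12, 13, 28, 33, d, 2, 39), (12, 13, 28, 34, z, 16, 27), (12, 13, 28, 34, z, 2, 39), (12, 13, 35, 21, q, 16, 27), (12, 13, 35, 21, q, 2, 39), (12, 13, 35, 33, d, 16, 27), (12, 13, 35, 33, d, 2, 39), (12, 13, 35, 34, z, 16, 27), (12, 13, 35, 34, z, 2, 39), (36, 1, 2, 15, q, 24, 20), (36, 1, 2, 15, q, 3, 24), (36, 1, 2, 26, n, 24, 20), (36, 1, 2, 26, n, 3, 24)}
π[A, E, G]: project onto (A, E, G) (6 duplicate(s) eliminated) → {(12, 20, d), (12, 20, q), (12, 20, z), (12, 24, d), (12, 24, q), (12, 24, z), (12, 27, d), (12, 27, q), (12, 27, z), (12, 39, d), (12, 39, q), (12, 39, z), (36, 20, n), (36, 20, q), (36, 24, n), (36, 24, q)}
Filtering on G ≠ z leaves {(12, 20, d), (12, 20, q), (12, 24, d), (12, 24, q), (12, 27, d), (12, 27, q), (12, 39, d), (12, 39, q), (36, 20, n), (36, 20, q), (36, 24, n), (36, 24, q)}.
π[A, E]: project onto (A, E) (6 duplicate(s) eliminated) → {(12, 20), (12, 24), (12, 27), (12, 39), (36, 20), (36, 24)}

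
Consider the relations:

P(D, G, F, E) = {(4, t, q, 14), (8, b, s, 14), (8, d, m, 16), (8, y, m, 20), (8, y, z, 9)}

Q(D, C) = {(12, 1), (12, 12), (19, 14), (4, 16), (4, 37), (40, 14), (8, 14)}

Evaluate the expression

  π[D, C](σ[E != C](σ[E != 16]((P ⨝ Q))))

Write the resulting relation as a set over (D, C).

P ⋈ Q (natural join on D): {(4, t, q, 14, 16), (4, t, q, 14, 37), (8, b, s, 14, 14), (8, d, m, 16, 14), (8, y, m, 20, 14), (8, y, z, 9, 14)}
Selection E != 16: {(4, t, q, 14, 16), (4, t, q, 14, 37), (8, b, s, 14, 14), (8, y, m, 20, 14), (8, y, z, 9, 14)}
Selection E != C: {(4, t, q, 14, 16), (4, t, q, 14, 37), (8, y, m, 20, 14), (8, y, z, 9, 14)}
Keep only column(s) D, C (1 duplicate(s) eliminated): {(4, 16), (4, 37), (8, 14)}

{(4, 16), (4, 37), (8, 14)}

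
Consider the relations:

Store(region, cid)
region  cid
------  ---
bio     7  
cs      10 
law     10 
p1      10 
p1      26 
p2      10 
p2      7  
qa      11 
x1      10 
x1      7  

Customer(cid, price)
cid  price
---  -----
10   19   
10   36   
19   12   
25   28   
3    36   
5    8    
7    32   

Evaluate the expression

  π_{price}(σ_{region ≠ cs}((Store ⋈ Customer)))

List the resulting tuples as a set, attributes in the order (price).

{19, 32, 36}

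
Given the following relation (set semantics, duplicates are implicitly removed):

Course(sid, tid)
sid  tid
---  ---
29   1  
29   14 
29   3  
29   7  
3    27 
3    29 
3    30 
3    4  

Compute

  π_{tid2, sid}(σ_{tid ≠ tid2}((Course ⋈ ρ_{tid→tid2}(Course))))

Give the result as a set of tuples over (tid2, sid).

ρ[tid→tid2]: schema becomes (sid, tid2); tuples unchanged.
Natural join on sid: {(29, 1, 1), (29, 1, 14), (29, 1, 3), (29, 1, 7), (29, 14, 1), (29, 14, 14), (29, 14, 3), (29, 14, 7), (29, 3, 1), (29, 3, 14), (29, 3, 3), (29, 3, 7), (29, 7, 1), (29, 7, 14), (29, 7, 3), (29, 7, 7), (3, 27, 27), (3, 27, 29), (3, 27, 30), (3, 27, 4), (3, 29, 27), (3, 29, 29), (3, 29, 30), (3, 29, 4), (3, 30, 27), (3, 30, 29), (3, 30, 30), (3, 30, 4), (3, 4, 27), (3, 4, 29), (3, 4, 30), (3, 4, 4)}
σ[tid ≠ tid2]: keep tuples satisfying tid ≠ tid2 → {(29, 1, 14), (29, 1, 3), (29, 1, 7), (29, 14, 1), (29, 14, 3), (29, 14, 7), (29, 3, 1), (29, 3, 14), (29, 3, 7), (29, 7, 1), (29, 7, 14), (29, 7, 3), (3, 27, 29), (3, 27, 30), (3, 27, 4), (3, 29, 27), (3, 29, 30), (3, 29, 4), (3, 30, 27), (3, 30, 29), (3, 30, 4), (3, 4, 27), (3, 4, 29), (3, 4, 30)}
Keep only column(s) tid2, sid (16 duplicate(s) eliminated): {(1, 29), (14, 29), (27, 3), (29, 3), (3, 29), (30, 3), (4, 3), (7, 29)}

{(1, 29), (14, 29), (27, 3), (29, 3), (3, 29), (30, 3), (4, 3), (7, 29)}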